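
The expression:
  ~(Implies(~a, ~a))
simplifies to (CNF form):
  False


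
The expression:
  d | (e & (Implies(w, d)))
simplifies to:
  d | (e & ~w)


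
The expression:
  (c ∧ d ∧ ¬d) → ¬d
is always true.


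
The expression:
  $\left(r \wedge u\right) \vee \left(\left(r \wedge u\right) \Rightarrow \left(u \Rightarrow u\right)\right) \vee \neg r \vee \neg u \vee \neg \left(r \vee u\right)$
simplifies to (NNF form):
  $\text{True}$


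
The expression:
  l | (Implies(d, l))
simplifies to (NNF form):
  l | ~d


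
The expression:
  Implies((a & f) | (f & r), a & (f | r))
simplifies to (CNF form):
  a | ~f | ~r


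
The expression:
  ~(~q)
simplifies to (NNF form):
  q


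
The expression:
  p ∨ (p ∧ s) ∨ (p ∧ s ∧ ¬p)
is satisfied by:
  {p: True}


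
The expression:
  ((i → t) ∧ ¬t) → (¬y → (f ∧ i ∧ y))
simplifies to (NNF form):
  i ∨ t ∨ y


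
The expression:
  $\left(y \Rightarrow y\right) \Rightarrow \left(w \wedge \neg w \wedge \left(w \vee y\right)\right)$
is never true.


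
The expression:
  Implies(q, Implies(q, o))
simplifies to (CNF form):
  o | ~q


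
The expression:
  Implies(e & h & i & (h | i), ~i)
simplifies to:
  ~e | ~h | ~i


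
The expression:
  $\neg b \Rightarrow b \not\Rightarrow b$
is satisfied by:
  {b: True}


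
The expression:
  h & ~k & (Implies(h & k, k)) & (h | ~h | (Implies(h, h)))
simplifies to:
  h & ~k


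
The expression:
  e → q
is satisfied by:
  {q: True, e: False}
  {e: False, q: False}
  {e: True, q: True}


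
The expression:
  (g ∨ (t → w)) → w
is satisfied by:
  {t: True, w: True, g: False}
  {w: True, g: False, t: False}
  {t: True, w: True, g: True}
  {w: True, g: True, t: False}
  {t: True, g: False, w: False}


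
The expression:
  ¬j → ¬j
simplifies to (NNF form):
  True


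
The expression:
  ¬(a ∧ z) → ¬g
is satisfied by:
  {z: True, a: True, g: False}
  {z: True, a: False, g: False}
  {a: True, z: False, g: False}
  {z: False, a: False, g: False}
  {z: True, g: True, a: True}


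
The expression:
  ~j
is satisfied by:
  {j: False}


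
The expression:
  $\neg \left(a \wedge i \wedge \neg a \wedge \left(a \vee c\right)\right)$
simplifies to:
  $\text{True}$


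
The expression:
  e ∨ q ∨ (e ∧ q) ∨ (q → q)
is always true.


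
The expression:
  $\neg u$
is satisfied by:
  {u: False}


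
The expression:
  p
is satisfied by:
  {p: True}


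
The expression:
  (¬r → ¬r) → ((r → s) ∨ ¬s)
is always true.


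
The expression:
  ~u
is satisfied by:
  {u: False}


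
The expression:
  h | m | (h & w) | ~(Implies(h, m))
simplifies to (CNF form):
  h | m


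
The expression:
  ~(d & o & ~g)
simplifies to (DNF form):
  g | ~d | ~o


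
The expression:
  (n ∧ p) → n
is always true.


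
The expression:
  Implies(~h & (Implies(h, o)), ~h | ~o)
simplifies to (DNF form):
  True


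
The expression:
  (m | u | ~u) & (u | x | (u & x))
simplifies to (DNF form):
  u | x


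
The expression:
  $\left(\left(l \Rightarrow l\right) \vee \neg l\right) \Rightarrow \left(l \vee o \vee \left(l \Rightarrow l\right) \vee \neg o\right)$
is always true.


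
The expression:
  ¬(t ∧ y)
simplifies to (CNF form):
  ¬t ∨ ¬y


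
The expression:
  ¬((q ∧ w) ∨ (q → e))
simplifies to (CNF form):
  q ∧ ¬e ∧ ¬w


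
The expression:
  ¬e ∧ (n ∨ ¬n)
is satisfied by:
  {e: False}


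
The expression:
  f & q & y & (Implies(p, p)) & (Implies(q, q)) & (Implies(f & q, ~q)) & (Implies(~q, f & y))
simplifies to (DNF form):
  False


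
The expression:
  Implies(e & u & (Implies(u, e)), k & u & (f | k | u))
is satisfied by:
  {k: True, u: False, e: False}
  {u: False, e: False, k: False}
  {k: True, e: True, u: False}
  {e: True, u: False, k: False}
  {k: True, u: True, e: False}
  {u: True, k: False, e: False}
  {k: True, e: True, u: True}


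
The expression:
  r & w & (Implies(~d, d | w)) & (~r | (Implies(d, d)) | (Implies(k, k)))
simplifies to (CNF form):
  r & w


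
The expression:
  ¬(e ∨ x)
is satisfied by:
  {x: False, e: False}


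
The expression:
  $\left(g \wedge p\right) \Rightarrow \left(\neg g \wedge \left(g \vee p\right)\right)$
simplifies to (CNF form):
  $\neg g \vee \neg p$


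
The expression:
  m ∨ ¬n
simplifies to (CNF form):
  m ∨ ¬n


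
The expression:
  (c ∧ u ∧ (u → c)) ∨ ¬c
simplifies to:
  u ∨ ¬c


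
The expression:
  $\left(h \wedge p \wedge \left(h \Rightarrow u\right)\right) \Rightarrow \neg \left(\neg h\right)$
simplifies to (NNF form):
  $\text{True}$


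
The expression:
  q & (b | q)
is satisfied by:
  {q: True}


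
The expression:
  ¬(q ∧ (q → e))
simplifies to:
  ¬e ∨ ¬q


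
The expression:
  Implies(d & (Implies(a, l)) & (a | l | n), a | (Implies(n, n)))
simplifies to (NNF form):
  True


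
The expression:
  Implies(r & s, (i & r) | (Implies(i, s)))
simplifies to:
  True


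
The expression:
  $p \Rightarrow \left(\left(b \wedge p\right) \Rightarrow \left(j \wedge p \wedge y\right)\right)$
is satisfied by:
  {y: True, j: True, p: False, b: False}
  {y: True, j: False, p: False, b: False}
  {j: True, y: False, p: False, b: False}
  {y: False, j: False, p: False, b: False}
  {y: True, b: True, j: True, p: False}
  {y: True, b: True, j: False, p: False}
  {b: True, j: True, y: False, p: False}
  {b: True, y: False, j: False, p: False}
  {y: True, p: True, j: True, b: False}
  {y: True, p: True, j: False, b: False}
  {p: True, j: True, y: False, b: False}
  {p: True, y: False, j: False, b: False}
  {y: True, b: True, p: True, j: True}


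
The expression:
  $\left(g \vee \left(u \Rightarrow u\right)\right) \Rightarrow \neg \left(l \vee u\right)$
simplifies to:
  $\neg l \wedge \neg u$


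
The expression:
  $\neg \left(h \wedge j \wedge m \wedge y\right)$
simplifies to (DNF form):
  $\neg h \vee \neg j \vee \neg m \vee \neg y$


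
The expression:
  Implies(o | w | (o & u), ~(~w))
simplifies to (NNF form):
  w | ~o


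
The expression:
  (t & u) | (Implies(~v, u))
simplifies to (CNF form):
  u | v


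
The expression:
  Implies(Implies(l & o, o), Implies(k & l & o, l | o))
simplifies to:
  True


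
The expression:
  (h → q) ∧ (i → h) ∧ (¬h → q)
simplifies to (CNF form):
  q ∧ (h ∨ ¬i)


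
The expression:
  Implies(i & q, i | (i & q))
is always true.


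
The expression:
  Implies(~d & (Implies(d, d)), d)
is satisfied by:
  {d: True}


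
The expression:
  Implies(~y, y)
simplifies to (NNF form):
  y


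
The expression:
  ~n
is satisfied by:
  {n: False}


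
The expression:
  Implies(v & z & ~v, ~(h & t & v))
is always true.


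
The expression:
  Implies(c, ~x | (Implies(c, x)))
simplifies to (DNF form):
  True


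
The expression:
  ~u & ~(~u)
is never true.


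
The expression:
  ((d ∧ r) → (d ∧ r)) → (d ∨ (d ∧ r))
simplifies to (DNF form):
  d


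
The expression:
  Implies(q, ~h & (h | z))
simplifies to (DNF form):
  ~q | (z & ~h)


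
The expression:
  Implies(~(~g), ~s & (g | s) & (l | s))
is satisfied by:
  {l: True, s: False, g: False}
  {s: False, g: False, l: False}
  {l: True, s: True, g: False}
  {s: True, l: False, g: False}
  {g: True, l: True, s: False}


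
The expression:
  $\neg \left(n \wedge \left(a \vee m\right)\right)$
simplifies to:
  $\left(\neg a \wedge \neg m\right) \vee \neg n$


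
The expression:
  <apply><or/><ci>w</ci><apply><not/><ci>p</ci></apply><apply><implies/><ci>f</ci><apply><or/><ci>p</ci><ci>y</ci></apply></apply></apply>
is always true.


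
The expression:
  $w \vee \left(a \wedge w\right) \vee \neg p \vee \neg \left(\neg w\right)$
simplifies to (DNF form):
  $w \vee \neg p$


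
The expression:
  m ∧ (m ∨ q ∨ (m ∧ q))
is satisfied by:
  {m: True}


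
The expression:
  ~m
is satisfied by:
  {m: False}


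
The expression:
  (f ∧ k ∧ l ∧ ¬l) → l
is always true.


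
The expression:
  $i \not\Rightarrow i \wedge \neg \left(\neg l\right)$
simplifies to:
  $\text{False}$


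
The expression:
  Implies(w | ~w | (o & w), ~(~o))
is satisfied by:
  {o: True}


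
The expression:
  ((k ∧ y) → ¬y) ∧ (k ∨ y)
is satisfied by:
  {y: True, k: False}
  {k: True, y: False}


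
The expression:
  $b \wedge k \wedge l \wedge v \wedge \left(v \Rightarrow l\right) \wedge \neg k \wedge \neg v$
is never true.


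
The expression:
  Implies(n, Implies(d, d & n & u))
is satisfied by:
  {u: True, d: False, n: False}
  {u: False, d: False, n: False}
  {n: True, u: True, d: False}
  {n: True, u: False, d: False}
  {d: True, u: True, n: False}
  {d: True, u: False, n: False}
  {d: True, n: True, u: True}


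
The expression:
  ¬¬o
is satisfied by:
  {o: True}


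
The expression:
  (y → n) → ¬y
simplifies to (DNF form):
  ¬n ∨ ¬y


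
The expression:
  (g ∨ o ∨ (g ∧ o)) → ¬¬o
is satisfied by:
  {o: True, g: False}
  {g: False, o: False}
  {g: True, o: True}


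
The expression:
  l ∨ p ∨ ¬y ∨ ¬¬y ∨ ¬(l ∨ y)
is always true.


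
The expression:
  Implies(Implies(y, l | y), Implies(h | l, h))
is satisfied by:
  {h: True, l: False}
  {l: False, h: False}
  {l: True, h: True}


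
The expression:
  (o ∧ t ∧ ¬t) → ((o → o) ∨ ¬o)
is always true.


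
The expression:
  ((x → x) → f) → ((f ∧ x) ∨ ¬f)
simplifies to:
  x ∨ ¬f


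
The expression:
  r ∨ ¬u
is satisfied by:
  {r: True, u: False}
  {u: False, r: False}
  {u: True, r: True}


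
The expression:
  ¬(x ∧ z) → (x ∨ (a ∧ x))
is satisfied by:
  {x: True}


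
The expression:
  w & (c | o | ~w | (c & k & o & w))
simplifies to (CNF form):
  w & (c | o)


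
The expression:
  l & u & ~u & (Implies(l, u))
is never true.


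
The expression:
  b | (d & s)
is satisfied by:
  {b: True, d: True, s: True}
  {b: True, d: True, s: False}
  {b: True, s: True, d: False}
  {b: True, s: False, d: False}
  {d: True, s: True, b: False}


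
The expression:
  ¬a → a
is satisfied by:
  {a: True}


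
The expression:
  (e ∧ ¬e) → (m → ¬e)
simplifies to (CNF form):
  True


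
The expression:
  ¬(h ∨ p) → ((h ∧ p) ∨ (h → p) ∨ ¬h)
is always true.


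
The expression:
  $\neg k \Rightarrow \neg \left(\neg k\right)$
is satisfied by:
  {k: True}


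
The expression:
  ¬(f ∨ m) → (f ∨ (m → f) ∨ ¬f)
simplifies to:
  True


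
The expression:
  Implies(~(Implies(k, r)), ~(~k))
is always true.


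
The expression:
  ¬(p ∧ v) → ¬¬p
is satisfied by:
  {p: True}


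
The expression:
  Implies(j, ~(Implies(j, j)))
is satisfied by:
  {j: False}


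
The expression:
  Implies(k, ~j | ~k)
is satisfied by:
  {k: False, j: False}
  {j: True, k: False}
  {k: True, j: False}


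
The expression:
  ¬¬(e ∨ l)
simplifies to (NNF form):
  e ∨ l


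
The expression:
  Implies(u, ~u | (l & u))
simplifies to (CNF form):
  l | ~u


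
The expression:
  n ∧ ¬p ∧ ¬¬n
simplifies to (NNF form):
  n ∧ ¬p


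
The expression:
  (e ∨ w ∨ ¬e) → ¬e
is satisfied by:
  {e: False}


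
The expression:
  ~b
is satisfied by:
  {b: False}


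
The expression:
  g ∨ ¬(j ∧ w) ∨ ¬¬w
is always true.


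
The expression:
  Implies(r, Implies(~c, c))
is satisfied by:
  {c: True, r: False}
  {r: False, c: False}
  {r: True, c: True}


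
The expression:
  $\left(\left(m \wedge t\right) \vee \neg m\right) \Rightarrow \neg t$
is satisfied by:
  {t: False}


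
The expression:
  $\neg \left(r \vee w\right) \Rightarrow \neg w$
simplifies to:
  $\text{True}$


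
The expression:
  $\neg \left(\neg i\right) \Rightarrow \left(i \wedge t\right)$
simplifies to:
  $t \vee \neg i$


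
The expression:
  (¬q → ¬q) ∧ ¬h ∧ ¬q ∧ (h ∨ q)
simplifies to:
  False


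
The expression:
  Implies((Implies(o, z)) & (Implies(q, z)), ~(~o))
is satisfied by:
  {o: True, q: True, z: False}
  {o: True, q: False, z: False}
  {o: True, z: True, q: True}
  {o: True, z: True, q: False}
  {q: True, z: False, o: False}


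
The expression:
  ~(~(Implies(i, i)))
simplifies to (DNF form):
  True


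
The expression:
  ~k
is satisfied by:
  {k: False}


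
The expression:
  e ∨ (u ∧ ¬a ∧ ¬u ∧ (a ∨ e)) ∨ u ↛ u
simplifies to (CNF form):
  e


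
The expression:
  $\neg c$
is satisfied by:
  {c: False}


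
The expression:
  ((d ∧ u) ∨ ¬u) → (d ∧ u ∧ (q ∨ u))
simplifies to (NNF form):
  u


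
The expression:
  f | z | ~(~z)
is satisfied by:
  {z: True, f: True}
  {z: True, f: False}
  {f: True, z: False}


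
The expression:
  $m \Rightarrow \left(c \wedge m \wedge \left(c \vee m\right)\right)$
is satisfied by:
  {c: True, m: False}
  {m: False, c: False}
  {m: True, c: True}


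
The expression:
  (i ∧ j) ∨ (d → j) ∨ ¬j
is always true.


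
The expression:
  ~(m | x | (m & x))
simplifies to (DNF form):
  ~m & ~x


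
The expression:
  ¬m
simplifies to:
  ¬m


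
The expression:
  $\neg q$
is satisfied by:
  {q: False}


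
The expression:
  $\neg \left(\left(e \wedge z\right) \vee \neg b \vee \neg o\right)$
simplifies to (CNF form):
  $b \wedge o \wedge \left(\neg e \vee \neg z\right)$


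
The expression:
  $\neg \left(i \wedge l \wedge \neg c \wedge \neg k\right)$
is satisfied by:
  {k: True, c: True, l: False, i: False}
  {k: True, l: False, c: False, i: False}
  {c: True, k: False, l: False, i: False}
  {k: False, l: False, c: False, i: False}
  {i: True, k: True, c: True, l: False}
  {i: True, k: True, l: False, c: False}
  {i: True, c: True, k: False, l: False}
  {i: True, k: False, l: False, c: False}
  {k: True, l: True, c: True, i: False}
  {k: True, l: True, i: False, c: False}
  {l: True, c: True, i: False, k: False}
  {l: True, i: False, c: False, k: False}
  {k: True, l: True, i: True, c: True}
  {k: True, l: True, i: True, c: False}
  {l: True, i: True, c: True, k: False}


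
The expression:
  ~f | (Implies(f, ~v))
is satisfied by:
  {v: False, f: False}
  {f: True, v: False}
  {v: True, f: False}


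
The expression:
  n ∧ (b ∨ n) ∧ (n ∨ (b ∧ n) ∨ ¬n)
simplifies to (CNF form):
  n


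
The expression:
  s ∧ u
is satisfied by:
  {u: True, s: True}


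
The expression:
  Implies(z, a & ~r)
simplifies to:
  ~z | (a & ~r)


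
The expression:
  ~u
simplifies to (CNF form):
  ~u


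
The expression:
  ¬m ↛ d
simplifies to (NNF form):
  ¬d ∧ ¬m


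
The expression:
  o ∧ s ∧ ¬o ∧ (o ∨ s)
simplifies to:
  False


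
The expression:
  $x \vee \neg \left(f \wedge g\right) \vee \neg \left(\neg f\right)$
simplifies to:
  $\text{True}$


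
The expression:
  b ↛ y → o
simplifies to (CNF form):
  o ∨ y ∨ ¬b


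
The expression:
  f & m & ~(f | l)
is never true.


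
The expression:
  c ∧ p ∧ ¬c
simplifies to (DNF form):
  False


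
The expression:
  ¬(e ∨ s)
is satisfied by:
  {e: False, s: False}


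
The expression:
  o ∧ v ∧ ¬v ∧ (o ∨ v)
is never true.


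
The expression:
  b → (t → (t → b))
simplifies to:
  True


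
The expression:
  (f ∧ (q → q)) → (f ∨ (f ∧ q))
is always true.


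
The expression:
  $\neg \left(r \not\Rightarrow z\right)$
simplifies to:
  $z \vee \neg r$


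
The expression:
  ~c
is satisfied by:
  {c: False}


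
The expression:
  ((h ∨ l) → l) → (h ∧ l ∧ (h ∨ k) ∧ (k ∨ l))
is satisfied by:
  {h: True}


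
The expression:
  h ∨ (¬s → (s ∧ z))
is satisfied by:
  {s: True, h: True}
  {s: True, h: False}
  {h: True, s: False}


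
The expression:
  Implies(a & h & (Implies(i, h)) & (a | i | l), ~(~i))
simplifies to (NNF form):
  i | ~a | ~h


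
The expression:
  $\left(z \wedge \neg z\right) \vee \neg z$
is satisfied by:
  {z: False}


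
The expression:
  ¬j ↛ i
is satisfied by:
  {i: False, j: False}


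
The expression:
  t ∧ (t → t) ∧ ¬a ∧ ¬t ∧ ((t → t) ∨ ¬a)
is never true.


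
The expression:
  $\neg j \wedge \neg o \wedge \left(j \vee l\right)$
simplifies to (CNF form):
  $l \wedge \neg j \wedge \neg o$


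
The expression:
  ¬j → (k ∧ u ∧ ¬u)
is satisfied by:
  {j: True}


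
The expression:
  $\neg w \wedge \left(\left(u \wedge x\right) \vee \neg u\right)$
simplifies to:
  $\neg w \wedge \left(x \vee \neg u\right)$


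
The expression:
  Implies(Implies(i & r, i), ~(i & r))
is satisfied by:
  {i: False, r: False}
  {r: True, i: False}
  {i: True, r: False}


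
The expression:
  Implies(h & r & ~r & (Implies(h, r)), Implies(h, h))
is always true.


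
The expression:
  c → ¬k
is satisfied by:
  {k: False, c: False}
  {c: True, k: False}
  {k: True, c: False}


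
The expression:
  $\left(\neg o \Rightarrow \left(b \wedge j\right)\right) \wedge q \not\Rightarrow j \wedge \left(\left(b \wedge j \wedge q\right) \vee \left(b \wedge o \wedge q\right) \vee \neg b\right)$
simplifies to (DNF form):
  $o \wedge q \wedge \neg j$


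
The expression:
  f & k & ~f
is never true.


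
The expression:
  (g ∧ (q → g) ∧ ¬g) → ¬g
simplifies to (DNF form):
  True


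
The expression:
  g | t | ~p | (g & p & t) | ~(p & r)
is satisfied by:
  {t: True, g: True, p: False, r: False}
  {t: True, p: False, g: False, r: False}
  {g: True, t: False, p: False, r: False}
  {t: False, p: False, g: False, r: False}
  {r: True, t: True, g: True, p: False}
  {r: True, t: True, p: False, g: False}
  {r: True, g: True, t: False, p: False}
  {r: True, t: False, p: False, g: False}
  {t: True, p: True, g: True, r: False}
  {t: True, p: True, r: False, g: False}
  {p: True, g: True, r: False, t: False}
  {p: True, r: False, g: False, t: False}
  {t: True, p: True, r: True, g: True}
  {t: True, p: True, r: True, g: False}
  {p: True, r: True, g: True, t: False}


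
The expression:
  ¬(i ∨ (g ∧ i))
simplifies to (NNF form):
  ¬i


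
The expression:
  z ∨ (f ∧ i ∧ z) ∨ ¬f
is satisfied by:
  {z: True, f: False}
  {f: False, z: False}
  {f: True, z: True}


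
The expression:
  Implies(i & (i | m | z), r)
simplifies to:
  r | ~i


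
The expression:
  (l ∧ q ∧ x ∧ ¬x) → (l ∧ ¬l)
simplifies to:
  True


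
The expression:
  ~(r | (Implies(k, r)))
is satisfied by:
  {k: True, r: False}


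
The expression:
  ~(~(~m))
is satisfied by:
  {m: False}


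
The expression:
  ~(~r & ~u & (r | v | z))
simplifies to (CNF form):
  (r | u | ~v) & (r | u | ~z)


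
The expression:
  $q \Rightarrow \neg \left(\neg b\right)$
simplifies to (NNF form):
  $b \vee \neg q$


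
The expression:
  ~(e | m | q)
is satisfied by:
  {q: False, e: False, m: False}


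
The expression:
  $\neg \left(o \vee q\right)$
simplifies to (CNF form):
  $\neg o \wedge \neg q$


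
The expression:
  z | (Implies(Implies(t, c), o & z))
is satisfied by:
  {z: True, t: True, c: False}
  {z: True, t: False, c: False}
  {z: True, c: True, t: True}
  {z: True, c: True, t: False}
  {t: True, c: False, z: False}


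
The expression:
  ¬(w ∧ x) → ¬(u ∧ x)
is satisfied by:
  {w: True, u: False, x: False}
  {u: False, x: False, w: False}
  {x: True, w: True, u: False}
  {x: True, u: False, w: False}
  {w: True, u: True, x: False}
  {u: True, w: False, x: False}
  {x: True, u: True, w: True}


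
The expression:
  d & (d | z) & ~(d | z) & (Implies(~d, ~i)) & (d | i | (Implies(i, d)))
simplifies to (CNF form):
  False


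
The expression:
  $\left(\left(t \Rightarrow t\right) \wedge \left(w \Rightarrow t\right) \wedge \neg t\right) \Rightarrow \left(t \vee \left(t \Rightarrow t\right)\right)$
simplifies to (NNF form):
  $\text{True}$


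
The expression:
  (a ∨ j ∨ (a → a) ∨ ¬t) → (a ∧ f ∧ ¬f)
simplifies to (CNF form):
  False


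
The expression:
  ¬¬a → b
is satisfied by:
  {b: True, a: False}
  {a: False, b: False}
  {a: True, b: True}


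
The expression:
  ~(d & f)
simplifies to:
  ~d | ~f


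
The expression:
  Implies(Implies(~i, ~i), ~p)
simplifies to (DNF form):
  ~p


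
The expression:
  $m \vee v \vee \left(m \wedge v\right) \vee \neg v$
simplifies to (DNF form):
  $\text{True}$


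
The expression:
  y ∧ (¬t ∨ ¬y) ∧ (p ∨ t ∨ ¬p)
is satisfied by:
  {y: True, t: False}


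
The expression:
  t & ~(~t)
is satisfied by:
  {t: True}


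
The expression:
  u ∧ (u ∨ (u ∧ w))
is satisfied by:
  {u: True}


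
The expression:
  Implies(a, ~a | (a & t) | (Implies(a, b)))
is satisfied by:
  {b: True, t: True, a: False}
  {b: True, t: False, a: False}
  {t: True, b: False, a: False}
  {b: False, t: False, a: False}
  {b: True, a: True, t: True}
  {b: True, a: True, t: False}
  {a: True, t: True, b: False}


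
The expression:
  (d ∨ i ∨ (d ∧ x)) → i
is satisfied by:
  {i: True, d: False}
  {d: False, i: False}
  {d: True, i: True}


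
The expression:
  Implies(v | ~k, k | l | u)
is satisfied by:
  {k: True, l: True, u: True}
  {k: True, l: True, u: False}
  {k: True, u: True, l: False}
  {k: True, u: False, l: False}
  {l: True, u: True, k: False}
  {l: True, u: False, k: False}
  {u: True, l: False, k: False}


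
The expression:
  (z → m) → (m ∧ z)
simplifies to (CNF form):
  z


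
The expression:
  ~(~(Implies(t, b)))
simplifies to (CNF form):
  b | ~t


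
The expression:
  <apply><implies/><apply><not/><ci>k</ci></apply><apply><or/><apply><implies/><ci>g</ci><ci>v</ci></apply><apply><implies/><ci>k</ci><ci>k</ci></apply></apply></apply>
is always true.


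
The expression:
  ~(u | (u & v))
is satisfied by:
  {u: False}


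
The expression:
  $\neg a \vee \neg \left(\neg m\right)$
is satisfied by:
  {m: True, a: False}
  {a: False, m: False}
  {a: True, m: True}


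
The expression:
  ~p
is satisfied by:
  {p: False}


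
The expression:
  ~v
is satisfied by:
  {v: False}


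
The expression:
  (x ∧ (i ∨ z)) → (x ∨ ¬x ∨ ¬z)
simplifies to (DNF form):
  True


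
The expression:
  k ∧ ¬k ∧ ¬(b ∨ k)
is never true.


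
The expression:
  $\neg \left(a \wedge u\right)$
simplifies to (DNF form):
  $\neg a \vee \neg u$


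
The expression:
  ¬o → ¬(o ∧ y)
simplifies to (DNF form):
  True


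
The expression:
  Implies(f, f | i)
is always true.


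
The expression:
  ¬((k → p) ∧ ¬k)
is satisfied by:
  {k: True}


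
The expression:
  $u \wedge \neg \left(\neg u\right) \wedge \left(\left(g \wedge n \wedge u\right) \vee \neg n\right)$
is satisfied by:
  {g: True, u: True, n: False}
  {u: True, n: False, g: False}
  {n: True, g: True, u: True}


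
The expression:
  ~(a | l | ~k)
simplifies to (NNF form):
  k & ~a & ~l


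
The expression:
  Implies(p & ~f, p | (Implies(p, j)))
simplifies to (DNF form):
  True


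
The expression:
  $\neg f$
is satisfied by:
  {f: False}


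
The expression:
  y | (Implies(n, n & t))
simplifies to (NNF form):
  t | y | ~n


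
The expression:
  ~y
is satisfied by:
  {y: False}


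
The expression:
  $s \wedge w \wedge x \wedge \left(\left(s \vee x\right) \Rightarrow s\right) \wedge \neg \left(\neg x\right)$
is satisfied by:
  {w: True, x: True, s: True}


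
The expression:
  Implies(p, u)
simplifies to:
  u | ~p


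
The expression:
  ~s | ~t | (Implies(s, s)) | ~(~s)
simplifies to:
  True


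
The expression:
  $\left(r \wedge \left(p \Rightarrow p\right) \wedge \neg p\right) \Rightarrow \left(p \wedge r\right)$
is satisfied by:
  {p: True, r: False}
  {r: False, p: False}
  {r: True, p: True}


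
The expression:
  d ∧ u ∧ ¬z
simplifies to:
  d ∧ u ∧ ¬z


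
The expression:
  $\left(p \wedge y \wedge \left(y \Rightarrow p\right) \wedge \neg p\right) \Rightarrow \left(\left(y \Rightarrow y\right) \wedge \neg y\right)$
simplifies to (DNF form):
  $\text{True}$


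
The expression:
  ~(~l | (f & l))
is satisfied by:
  {l: True, f: False}


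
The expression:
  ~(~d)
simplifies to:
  d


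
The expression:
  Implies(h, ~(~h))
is always true.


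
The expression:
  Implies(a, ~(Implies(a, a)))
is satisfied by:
  {a: False}


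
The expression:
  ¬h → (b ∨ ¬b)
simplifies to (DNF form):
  True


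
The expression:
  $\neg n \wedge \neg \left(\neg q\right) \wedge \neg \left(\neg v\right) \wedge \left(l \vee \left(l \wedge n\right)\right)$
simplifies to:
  $l \wedge q \wedge v \wedge \neg n$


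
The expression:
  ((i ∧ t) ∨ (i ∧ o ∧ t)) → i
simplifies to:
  True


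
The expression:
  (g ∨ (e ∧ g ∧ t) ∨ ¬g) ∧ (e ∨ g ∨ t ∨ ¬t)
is always true.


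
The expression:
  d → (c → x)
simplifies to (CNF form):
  x ∨ ¬c ∨ ¬d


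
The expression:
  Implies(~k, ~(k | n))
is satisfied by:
  {k: True, n: False}
  {n: False, k: False}
  {n: True, k: True}


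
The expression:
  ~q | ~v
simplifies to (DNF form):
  ~q | ~v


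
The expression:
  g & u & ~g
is never true.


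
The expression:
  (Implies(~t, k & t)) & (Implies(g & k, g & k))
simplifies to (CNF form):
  t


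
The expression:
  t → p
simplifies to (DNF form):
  p ∨ ¬t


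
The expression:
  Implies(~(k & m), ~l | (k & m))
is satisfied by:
  {k: True, m: True, l: False}
  {k: True, m: False, l: False}
  {m: True, k: False, l: False}
  {k: False, m: False, l: False}
  {k: True, l: True, m: True}


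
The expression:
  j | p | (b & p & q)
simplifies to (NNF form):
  j | p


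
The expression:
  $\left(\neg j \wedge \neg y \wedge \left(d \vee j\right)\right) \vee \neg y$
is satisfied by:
  {y: False}


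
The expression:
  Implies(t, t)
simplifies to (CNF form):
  True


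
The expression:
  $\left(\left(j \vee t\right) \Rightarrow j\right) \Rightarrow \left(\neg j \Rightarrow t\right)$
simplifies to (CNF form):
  $j \vee t$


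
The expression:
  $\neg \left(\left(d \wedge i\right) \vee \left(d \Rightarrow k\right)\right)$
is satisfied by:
  {d: True, i: False, k: False}


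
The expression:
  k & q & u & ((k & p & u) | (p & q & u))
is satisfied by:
  {p: True, u: True, q: True, k: True}


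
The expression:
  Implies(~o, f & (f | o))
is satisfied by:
  {o: True, f: True}
  {o: True, f: False}
  {f: True, o: False}


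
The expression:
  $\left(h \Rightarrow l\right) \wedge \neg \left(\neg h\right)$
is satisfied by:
  {h: True, l: True}


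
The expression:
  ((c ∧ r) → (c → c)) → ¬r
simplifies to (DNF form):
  ¬r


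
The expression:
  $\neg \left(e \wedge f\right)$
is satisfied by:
  {e: False, f: False}
  {f: True, e: False}
  {e: True, f: False}


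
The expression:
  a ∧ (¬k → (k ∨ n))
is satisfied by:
  {a: True, n: True, k: True}
  {a: True, n: True, k: False}
  {a: True, k: True, n: False}


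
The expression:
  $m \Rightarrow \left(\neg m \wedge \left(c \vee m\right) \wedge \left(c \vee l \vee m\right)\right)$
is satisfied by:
  {m: False}


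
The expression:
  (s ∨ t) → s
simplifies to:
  s ∨ ¬t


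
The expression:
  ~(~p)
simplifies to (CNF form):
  p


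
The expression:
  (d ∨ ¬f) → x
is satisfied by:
  {x: True, f: True, d: False}
  {x: True, f: False, d: False}
  {x: True, d: True, f: True}
  {x: True, d: True, f: False}
  {f: True, d: False, x: False}


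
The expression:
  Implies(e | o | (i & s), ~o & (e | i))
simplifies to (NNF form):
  ~o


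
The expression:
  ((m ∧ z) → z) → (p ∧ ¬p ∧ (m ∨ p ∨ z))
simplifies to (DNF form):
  False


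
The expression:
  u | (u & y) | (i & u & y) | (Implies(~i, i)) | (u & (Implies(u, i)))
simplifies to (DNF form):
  i | u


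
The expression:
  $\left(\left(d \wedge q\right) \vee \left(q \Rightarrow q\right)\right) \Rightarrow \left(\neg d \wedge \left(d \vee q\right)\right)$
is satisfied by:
  {q: True, d: False}


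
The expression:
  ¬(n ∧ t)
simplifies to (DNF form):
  ¬n ∨ ¬t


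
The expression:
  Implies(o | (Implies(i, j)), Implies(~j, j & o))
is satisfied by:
  {j: True, i: True, o: False}
  {j: True, i: False, o: False}
  {o: True, j: True, i: True}
  {o: True, j: True, i: False}
  {i: True, o: False, j: False}


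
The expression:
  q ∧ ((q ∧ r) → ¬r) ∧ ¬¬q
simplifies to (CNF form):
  q ∧ ¬r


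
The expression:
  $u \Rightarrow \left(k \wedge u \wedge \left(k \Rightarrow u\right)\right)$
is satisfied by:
  {k: True, u: False}
  {u: False, k: False}
  {u: True, k: True}


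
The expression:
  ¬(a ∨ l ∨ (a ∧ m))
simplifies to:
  ¬a ∧ ¬l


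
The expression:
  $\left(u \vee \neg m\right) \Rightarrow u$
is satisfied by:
  {m: True, u: True}
  {m: True, u: False}
  {u: True, m: False}


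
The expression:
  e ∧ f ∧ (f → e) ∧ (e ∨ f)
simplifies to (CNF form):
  e ∧ f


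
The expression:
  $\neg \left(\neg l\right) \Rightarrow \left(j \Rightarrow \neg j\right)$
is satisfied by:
  {l: False, j: False}
  {j: True, l: False}
  {l: True, j: False}


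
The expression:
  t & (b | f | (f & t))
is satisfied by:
  {t: True, b: True, f: True}
  {t: True, b: True, f: False}
  {t: True, f: True, b: False}


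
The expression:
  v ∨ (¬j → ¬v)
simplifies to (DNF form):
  True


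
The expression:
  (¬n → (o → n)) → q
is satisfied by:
  {q: True, o: True, n: False}
  {q: True, o: False, n: False}
  {n: True, q: True, o: True}
  {n: True, q: True, o: False}
  {o: True, n: False, q: False}


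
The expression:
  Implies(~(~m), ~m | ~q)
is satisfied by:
  {m: False, q: False}
  {q: True, m: False}
  {m: True, q: False}


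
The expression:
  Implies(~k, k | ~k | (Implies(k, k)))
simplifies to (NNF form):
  True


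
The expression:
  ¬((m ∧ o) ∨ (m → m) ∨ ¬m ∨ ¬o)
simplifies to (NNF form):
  False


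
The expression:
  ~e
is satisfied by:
  {e: False}


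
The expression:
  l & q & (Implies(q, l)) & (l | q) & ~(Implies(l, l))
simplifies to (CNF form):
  False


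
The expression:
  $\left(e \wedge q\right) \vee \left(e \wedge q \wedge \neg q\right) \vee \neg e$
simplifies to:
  $q \vee \neg e$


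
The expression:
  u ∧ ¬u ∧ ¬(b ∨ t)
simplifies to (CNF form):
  False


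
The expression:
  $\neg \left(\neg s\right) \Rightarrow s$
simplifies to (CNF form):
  $\text{True}$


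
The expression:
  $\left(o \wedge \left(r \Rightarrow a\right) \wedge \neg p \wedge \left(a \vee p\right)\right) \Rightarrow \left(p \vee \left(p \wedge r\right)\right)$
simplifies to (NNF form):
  $p \vee \neg a \vee \neg o$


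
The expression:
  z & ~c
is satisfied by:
  {z: True, c: False}


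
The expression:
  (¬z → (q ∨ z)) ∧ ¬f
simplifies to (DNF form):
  (q ∧ ¬f) ∨ (z ∧ ¬f)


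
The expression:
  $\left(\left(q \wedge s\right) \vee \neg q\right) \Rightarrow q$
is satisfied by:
  {q: True}


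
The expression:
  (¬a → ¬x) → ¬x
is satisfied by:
  {x: False, a: False}
  {a: True, x: False}
  {x: True, a: False}


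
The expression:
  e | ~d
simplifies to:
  e | ~d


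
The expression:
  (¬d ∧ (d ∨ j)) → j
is always true.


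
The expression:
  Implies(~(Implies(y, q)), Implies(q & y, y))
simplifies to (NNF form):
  True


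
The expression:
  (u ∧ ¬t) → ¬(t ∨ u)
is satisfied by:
  {t: True, u: False}
  {u: False, t: False}
  {u: True, t: True}


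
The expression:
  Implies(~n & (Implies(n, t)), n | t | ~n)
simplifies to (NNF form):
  True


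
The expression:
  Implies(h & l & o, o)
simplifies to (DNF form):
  True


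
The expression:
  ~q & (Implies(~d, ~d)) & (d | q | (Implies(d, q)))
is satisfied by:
  {q: False}


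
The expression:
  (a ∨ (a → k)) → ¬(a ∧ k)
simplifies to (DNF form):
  ¬a ∨ ¬k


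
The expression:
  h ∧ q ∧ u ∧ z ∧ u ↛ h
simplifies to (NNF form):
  False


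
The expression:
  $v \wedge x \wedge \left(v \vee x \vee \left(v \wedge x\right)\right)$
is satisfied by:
  {x: True, v: True}


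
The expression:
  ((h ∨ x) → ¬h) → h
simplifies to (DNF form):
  h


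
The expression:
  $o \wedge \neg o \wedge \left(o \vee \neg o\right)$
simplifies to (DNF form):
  $\text{False}$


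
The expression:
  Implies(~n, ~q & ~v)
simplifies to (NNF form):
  n | (~q & ~v)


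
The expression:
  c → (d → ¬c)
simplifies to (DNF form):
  ¬c ∨ ¬d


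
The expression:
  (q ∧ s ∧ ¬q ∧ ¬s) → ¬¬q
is always true.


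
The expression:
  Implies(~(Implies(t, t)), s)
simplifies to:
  True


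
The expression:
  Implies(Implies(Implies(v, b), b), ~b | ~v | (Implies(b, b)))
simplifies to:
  True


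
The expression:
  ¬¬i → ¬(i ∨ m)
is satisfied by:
  {i: False}


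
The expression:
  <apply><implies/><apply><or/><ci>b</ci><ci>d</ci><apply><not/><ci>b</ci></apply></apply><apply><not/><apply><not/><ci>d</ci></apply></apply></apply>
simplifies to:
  <ci>d</ci>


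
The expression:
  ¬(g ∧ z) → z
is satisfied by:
  {z: True}


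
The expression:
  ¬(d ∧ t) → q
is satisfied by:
  {d: True, q: True, t: True}
  {d: True, q: True, t: False}
  {q: True, t: True, d: False}
  {q: True, t: False, d: False}
  {d: True, t: True, q: False}


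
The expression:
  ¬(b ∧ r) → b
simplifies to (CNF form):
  b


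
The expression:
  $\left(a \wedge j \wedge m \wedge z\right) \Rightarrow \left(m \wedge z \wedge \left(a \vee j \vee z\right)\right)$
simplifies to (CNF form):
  $\text{True}$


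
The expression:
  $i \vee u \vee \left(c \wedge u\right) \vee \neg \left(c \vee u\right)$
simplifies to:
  $i \vee u \vee \neg c$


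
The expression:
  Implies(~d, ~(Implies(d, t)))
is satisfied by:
  {d: True}


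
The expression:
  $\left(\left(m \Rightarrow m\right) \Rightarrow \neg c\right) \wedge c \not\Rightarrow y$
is never true.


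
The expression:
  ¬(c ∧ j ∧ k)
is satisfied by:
  {k: False, c: False, j: False}
  {j: True, k: False, c: False}
  {c: True, k: False, j: False}
  {j: True, c: True, k: False}
  {k: True, j: False, c: False}
  {j: True, k: True, c: False}
  {c: True, k: True, j: False}


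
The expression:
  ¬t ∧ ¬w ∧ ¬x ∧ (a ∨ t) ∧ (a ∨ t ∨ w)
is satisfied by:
  {a: True, x: False, w: False, t: False}


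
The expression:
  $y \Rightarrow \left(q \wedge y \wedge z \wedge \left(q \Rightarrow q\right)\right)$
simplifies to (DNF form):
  $\left(q \wedge z\right) \vee \neg y$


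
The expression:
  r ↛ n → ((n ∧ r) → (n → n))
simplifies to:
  True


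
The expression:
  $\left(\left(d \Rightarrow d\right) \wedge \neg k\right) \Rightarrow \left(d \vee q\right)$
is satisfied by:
  {k: True, d: True, q: True}
  {k: True, d: True, q: False}
  {k: True, q: True, d: False}
  {k: True, q: False, d: False}
  {d: True, q: True, k: False}
  {d: True, q: False, k: False}
  {q: True, d: False, k: False}


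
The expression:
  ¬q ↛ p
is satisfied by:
  {p: True, q: False}
  {q: False, p: False}
  {q: True, p: True}


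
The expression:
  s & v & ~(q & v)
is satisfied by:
  {s: True, v: True, q: False}


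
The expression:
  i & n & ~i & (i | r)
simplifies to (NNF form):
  False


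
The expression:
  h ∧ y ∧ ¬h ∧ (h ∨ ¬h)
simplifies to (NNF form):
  False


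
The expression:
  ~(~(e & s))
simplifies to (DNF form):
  e & s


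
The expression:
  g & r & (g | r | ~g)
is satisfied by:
  {r: True, g: True}


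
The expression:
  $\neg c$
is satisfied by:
  {c: False}


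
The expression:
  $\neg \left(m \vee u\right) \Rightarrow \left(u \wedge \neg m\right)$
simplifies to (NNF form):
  $m \vee u$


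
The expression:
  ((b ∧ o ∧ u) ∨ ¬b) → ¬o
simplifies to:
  (b ∧ ¬u) ∨ ¬o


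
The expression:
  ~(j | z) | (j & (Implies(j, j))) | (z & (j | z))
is always true.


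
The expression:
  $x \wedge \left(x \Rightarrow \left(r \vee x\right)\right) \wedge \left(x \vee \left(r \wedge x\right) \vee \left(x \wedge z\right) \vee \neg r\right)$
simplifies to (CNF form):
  $x$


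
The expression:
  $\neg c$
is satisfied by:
  {c: False}


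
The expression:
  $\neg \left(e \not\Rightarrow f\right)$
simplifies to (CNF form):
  $f \vee \neg e$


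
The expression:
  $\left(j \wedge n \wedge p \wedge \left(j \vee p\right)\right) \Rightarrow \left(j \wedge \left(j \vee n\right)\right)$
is always true.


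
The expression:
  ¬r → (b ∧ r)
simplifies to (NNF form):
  r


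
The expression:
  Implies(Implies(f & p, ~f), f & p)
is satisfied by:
  {p: True, f: True}


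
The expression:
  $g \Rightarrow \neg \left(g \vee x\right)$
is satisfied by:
  {g: False}


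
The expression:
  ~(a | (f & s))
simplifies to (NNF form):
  ~a & (~f | ~s)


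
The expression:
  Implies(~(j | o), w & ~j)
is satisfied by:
  {o: True, w: True, j: True}
  {o: True, w: True, j: False}
  {o: True, j: True, w: False}
  {o: True, j: False, w: False}
  {w: True, j: True, o: False}
  {w: True, j: False, o: False}
  {j: True, w: False, o: False}


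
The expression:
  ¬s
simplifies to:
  ¬s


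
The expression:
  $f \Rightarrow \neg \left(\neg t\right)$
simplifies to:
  $t \vee \neg f$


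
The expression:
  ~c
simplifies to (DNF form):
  ~c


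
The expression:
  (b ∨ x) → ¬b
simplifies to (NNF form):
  ¬b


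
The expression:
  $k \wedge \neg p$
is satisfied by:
  {k: True, p: False}


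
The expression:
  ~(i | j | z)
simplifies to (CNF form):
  ~i & ~j & ~z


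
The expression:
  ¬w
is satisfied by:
  {w: False}


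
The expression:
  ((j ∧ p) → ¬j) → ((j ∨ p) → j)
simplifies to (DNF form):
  j ∨ ¬p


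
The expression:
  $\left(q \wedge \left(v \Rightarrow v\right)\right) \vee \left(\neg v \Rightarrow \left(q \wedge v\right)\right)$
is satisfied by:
  {q: True, v: True}
  {q: True, v: False}
  {v: True, q: False}


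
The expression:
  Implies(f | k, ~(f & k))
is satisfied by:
  {k: False, f: False}
  {f: True, k: False}
  {k: True, f: False}
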